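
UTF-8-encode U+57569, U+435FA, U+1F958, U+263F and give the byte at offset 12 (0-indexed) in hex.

0xE2

U+57569 → 4-byte form F1 97 95 A9 at offsets 0–3.
U+435FA → 4-byte form F1 83 97 BA at offsets 4–7.
U+1F958 → 4-byte form F0 9F A5 98 at offsets 8–11.
U+263F → 3-byte form E2 98 BF at offsets 12–14.
Offset 12 falls in char 4's range; it's byte 1 of E2 98 BF = 0xE2.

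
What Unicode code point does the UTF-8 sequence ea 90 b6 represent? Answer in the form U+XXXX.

Leading byte 0xEA = 11101010 matches 1110xxxx → 3-byte sequence.
Byte 1: 0xEA = 11101010, payload 1010 (4 bits).
Byte 2: 0x90 = 10010000 (10xxxxxx ✓), payload 010000.
Byte 3: 0xB6 = 10110110 (10xxxxxx ✓), payload 110110.
Concatenate: 1010010000110110 = 0xA436 (16 bits → U+A436).

U+A436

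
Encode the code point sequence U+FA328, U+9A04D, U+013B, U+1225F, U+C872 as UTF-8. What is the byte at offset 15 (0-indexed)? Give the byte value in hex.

0xA1

U+FA328 → 4-byte form F3 BA 8C A8 at offsets 0–3.
U+9A04D → 4-byte form F2 9A 81 8D at offsets 4–7.
U+013B → 2-byte form C4 BB at offsets 8–9.
U+1225F → 4-byte form F0 92 89 9F at offsets 10–13.
U+C872 → 3-byte form EC A1 B2 at offsets 14–16.
Offset 15 falls in char 5's range; it's byte 2 of EC A1 B2 = 0xA1.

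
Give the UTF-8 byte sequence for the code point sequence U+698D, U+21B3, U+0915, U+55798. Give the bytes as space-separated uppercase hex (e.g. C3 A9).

E6 A6 8D E2 86 B3 E0 A4 95 F1 95 9E 98

U+698D: 3-byte form → E6 A6 8D.
U+21B3: 3-byte form → E2 86 B3.
U+0915: 3-byte form → E0 A4 95.
U+55798: 4-byte form → F1 95 9E 98.
Concatenated (13 bytes): E6 A6 8D E2 86 B3 E0 A4 95 F1 95 9E 98.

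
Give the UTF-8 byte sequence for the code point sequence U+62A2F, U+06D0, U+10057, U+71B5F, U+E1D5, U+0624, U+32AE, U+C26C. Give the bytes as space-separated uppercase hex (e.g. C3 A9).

F1 A2 A8 AF DB 90 F0 90 81 97 F1 B1 AD 9F EE 87 95 D8 A4 E3 8A AE EC 89 AC

U+62A2F: 4-byte form → F1 A2 A8 AF.
U+06D0: 2-byte form → DB 90.
U+10057: 4-byte form → F0 90 81 97.
U+71B5F: 4-byte form → F1 B1 AD 9F.
U+E1D5: 3-byte form → EE 87 95.
U+0624: 2-byte form → D8 A4.
U+32AE: 3-byte form → E3 8A AE.
U+C26C: 3-byte form → EC 89 AC.
Concatenated (25 bytes): F1 A2 A8 AF DB 90 F0 90 81 97 F1 B1 AD 9F EE 87 95 D8 A4 E3 8A AE EC 89 AC.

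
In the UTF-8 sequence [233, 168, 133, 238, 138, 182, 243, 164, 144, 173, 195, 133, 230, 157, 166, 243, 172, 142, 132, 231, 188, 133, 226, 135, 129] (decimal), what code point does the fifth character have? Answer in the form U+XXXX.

Offset 0: leading byte 0xE9 = 11101001 → 3-byte char #1 = E9 A8 85.
Offset 3: leading byte 0xEE = 11101110 → 3-byte char #2 = EE 8A B6.
Offset 6: leading byte 0xF3 = 11110011 → 4-byte char #3 = F3 A4 90 AD.
Offset 10: leading byte 0xC3 = 11000011 → 2-byte char #4 = C3 85.
Offset 12: leading byte 0xE6 = 11100110 → 3-byte char #5 = E6 9D A6.
Leading byte 0xE6 = 11100110 matches 1110xxxx → 3-byte sequence.
Byte 1: 0xE6 = 11100110, payload 0110 (4 bits).
Byte 2: 0x9D = 10011101 (10xxxxxx ✓), payload 011101.
Byte 3: 0xA6 = 10100110 (10xxxxxx ✓), payload 100110.
Concatenate: 0110011101100110 = 0x6766 (16 bits → U+6766).

U+6766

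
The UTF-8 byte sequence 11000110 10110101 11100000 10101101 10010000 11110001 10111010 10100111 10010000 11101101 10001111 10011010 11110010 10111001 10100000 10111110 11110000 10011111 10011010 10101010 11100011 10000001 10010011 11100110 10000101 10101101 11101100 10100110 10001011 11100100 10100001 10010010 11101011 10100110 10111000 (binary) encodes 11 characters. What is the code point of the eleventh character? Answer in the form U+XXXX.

Offset 0: leading byte 0xC6 = 11000110 → 2-byte char #1 = C6 B5.
Offset 2: leading byte 0xE0 = 11100000 → 3-byte char #2 = E0 AD 90.
Offset 5: leading byte 0xF1 = 11110001 → 4-byte char #3 = F1 BA A7 90.
Offset 9: leading byte 0xED = 11101101 → 3-byte char #4 = ED 8F 9A.
Offset 12: leading byte 0xF2 = 11110010 → 4-byte char #5 = F2 B9 A0 BE.
Offset 16: leading byte 0xF0 = 11110000 → 4-byte char #6 = F0 9F 9A AA.
Offset 20: leading byte 0xE3 = 11100011 → 3-byte char #7 = E3 81 93.
Offset 23: leading byte 0xE6 = 11100110 → 3-byte char #8 = E6 85 AD.
Offset 26: leading byte 0xEC = 11101100 → 3-byte char #9 = EC A6 8B.
Offset 29: leading byte 0xE4 = 11100100 → 3-byte char #10 = E4 A1 92.
Offset 32: leading byte 0xEB = 11101011 → 3-byte char #11 = EB A6 B8.
Leading byte 0xEB = 11101011 matches 1110xxxx → 3-byte sequence.
Byte 1: 0xEB = 11101011, payload 1011 (4 bits).
Byte 2: 0xA6 = 10100110 (10xxxxxx ✓), payload 100110.
Byte 3: 0xB8 = 10111000 (10xxxxxx ✓), payload 111000.
Concatenate: 1011100110111000 = 0xB9B8 (16 bits → U+B9B8).

U+B9B8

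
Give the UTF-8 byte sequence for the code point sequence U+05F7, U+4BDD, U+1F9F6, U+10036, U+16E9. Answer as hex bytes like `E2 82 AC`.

D7 B7 E4 AF 9D F0 9F A7 B6 F0 90 80 B6 E1 9B A9

U+05F7: 2-byte form → D7 B7.
U+4BDD: 3-byte form → E4 AF 9D.
U+1F9F6: 4-byte form → F0 9F A7 B6.
U+10036: 4-byte form → F0 90 80 B6.
U+16E9: 3-byte form → E1 9B A9.
Concatenated (16 bytes): D7 B7 E4 AF 9D F0 9F A7 B6 F0 90 80 B6 E1 9B A9.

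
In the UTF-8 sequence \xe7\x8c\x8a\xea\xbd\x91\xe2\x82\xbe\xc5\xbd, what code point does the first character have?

U+730A

Offset 0: leading byte 0xE7 = 11100111 → 3-byte char #1 = E7 8C 8A.
Leading byte 0xE7 = 11100111 matches 1110xxxx → 3-byte sequence.
Byte 1: 0xE7 = 11100111, payload 0111 (4 bits).
Byte 2: 0x8C = 10001100 (10xxxxxx ✓), payload 001100.
Byte 3: 0x8A = 10001010 (10xxxxxx ✓), payload 001010.
Concatenate: 0111001100001010 = 0x730A (16 bits → U+730A).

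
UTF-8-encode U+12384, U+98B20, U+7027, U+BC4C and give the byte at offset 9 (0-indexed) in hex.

0x80

U+12384 → 4-byte form F0 92 8E 84 at offsets 0–3.
U+98B20 → 4-byte form F2 98 AC A0 at offsets 4–7.
U+7027 → 3-byte form E7 80 A7 at offsets 8–10.
Offset 9 falls in char 3's range; it's byte 2 of E7 80 A7 = 0x80.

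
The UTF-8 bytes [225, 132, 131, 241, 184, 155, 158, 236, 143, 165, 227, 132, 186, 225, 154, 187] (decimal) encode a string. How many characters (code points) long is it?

5

Byte at offset 0: 0xE1 = 11100001 → 3-byte char (#1). Advance 3.
Byte at offset 3: 0xF1 = 11110001 → 4-byte char (#2). Advance 4.
Byte at offset 7: 0xEC = 11101100 → 3-byte char (#3). Advance 3.
Byte at offset 10: 0xE3 = 11100011 → 3-byte char (#4). Advance 3.
Byte at offset 13: 0xE1 = 11100001 → 3-byte char (#5). Advance 3.
Reached end at offset 16 after 5 code points.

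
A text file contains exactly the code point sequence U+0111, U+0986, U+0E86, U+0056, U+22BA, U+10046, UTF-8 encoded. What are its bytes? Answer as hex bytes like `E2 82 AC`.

C4 91 E0 A6 86 E0 BA 86 56 E2 8A BA F0 90 81 86

U+0111: 2-byte form → C4 91.
U+0986: 3-byte form → E0 A6 86.
U+0E86: 3-byte form → E0 BA 86.
U+0056: 1-byte form → 56.
U+22BA: 3-byte form → E2 8A BA.
U+10046: 4-byte form → F0 90 81 86.
Concatenated (16 bytes): C4 91 E0 A6 86 E0 BA 86 56 E2 8A BA F0 90 81 86.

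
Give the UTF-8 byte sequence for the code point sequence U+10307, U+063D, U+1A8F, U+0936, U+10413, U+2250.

F0 90 8C 87 D8 BD E1 AA 8F E0 A4 B6 F0 90 90 93 E2 89 90

U+10307: 4-byte form → F0 90 8C 87.
U+063D: 2-byte form → D8 BD.
U+1A8F: 3-byte form → E1 AA 8F.
U+0936: 3-byte form → E0 A4 B6.
U+10413: 4-byte form → F0 90 90 93.
U+2250: 3-byte form → E2 89 90.
Concatenated (19 bytes): F0 90 8C 87 D8 BD E1 AA 8F E0 A4 B6 F0 90 90 93 E2 89 90.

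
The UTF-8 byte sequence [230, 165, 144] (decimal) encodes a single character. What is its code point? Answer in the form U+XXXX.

Leading byte 0xE6 = 11100110 matches 1110xxxx → 3-byte sequence.
Byte 1: 0xE6 = 11100110, payload 0110 (4 bits).
Byte 2: 0xA5 = 10100101 (10xxxxxx ✓), payload 100101.
Byte 3: 0x90 = 10010000 (10xxxxxx ✓), payload 010000.
Concatenate: 0110100101010000 = 0x6950 (16 bits → U+6950).

U+6950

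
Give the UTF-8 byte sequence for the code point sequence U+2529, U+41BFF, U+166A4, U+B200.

U+2529: 3-byte form → E2 94 A9.
U+41BFF: 4-byte form → F1 81 AF BF.
U+166A4: 4-byte form → F0 96 9A A4.
U+B200: 3-byte form → EB 88 80.
Concatenated (14 bytes): E2 94 A9 F1 81 AF BF F0 96 9A A4 EB 88 80.

E2 94 A9 F1 81 AF BF F0 96 9A A4 EB 88 80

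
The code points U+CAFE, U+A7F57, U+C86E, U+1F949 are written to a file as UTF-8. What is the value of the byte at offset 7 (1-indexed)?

1-indexed offset 7 is 0-indexed offset 6.
U+CAFE → 3-byte form EC AB BE at offsets 0–2.
U+A7F57 → 4-byte form F2 A7 BD 97 at offsets 3–6.
Offset 6 falls in char 2's range; it's byte 4 of F2 A7 BD 97 = 0x97.

0x97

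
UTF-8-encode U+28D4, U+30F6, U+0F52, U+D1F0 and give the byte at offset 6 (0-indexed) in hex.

U+28D4 → 3-byte form E2 A3 94 at offsets 0–2.
U+30F6 → 3-byte form E3 83 B6 at offsets 3–5.
U+0F52 → 3-byte form E0 BD 92 at offsets 6–8.
Offset 6 falls in char 3's range; it's byte 1 of E0 BD 92 = 0xE0.

0xE0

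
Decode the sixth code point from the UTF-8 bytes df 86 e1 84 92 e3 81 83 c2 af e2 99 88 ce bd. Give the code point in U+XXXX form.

U+03BD

Offset 0: leading byte 0xDF = 11011111 → 2-byte char #1 = DF 86.
Offset 2: leading byte 0xE1 = 11100001 → 3-byte char #2 = E1 84 92.
Offset 5: leading byte 0xE3 = 11100011 → 3-byte char #3 = E3 81 83.
Offset 8: leading byte 0xC2 = 11000010 → 2-byte char #4 = C2 AF.
Offset 10: leading byte 0xE2 = 11100010 → 3-byte char #5 = E2 99 88.
Offset 13: leading byte 0xCE = 11001110 → 2-byte char #6 = CE BD.
Leading byte 0xCE = 11001110 matches 110xxxxx → 2-byte sequence.
Byte 1: 0xCE = 11001110, payload 01110 (5 bits).
Byte 2: 0xBD = 10111101 (10xxxxxx ✓), payload 111101.
Concatenate: 01110111101 = 0x3BD (11 bits → U+03BD).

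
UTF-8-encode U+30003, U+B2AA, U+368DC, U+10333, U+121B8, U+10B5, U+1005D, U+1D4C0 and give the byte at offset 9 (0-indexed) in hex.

0xA3

U+30003 → 4-byte form F0 B0 80 83 at offsets 0–3.
U+B2AA → 3-byte form EB 8A AA at offsets 4–6.
U+368DC → 4-byte form F0 B6 A3 9C at offsets 7–10.
Offset 9 falls in char 3's range; it's byte 3 of F0 B6 A3 9C = 0xA3.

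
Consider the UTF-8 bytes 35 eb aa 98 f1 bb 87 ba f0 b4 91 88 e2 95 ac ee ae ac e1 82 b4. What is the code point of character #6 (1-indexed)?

U+EBAC

Offset 0: leading byte 0x35 = 00110101 → 1-byte char #1 = 35.
Offset 1: leading byte 0xEB = 11101011 → 3-byte char #2 = EB AA 98.
Offset 4: leading byte 0xF1 = 11110001 → 4-byte char #3 = F1 BB 87 BA.
Offset 8: leading byte 0xF0 = 11110000 → 4-byte char #4 = F0 B4 91 88.
Offset 12: leading byte 0xE2 = 11100010 → 3-byte char #5 = E2 95 AC.
Offset 15: leading byte 0xEE = 11101110 → 3-byte char #6 = EE AE AC.
Leading byte 0xEE = 11101110 matches 1110xxxx → 3-byte sequence.
Byte 1: 0xEE = 11101110, payload 1110 (4 bits).
Byte 2: 0xAE = 10101110 (10xxxxxx ✓), payload 101110.
Byte 3: 0xAC = 10101100 (10xxxxxx ✓), payload 101100.
Concatenate: 1110101110101100 = 0xEBAC (16 bits → U+EBAC).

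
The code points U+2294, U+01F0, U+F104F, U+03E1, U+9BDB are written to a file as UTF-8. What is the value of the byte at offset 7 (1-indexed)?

1-indexed offset 7 is 0-indexed offset 6.
U+2294 → 3-byte form E2 8A 94 at offsets 0–2.
U+01F0 → 2-byte form C7 B0 at offsets 3–4.
U+F104F → 4-byte form F3 B1 81 8F at offsets 5–8.
Offset 6 falls in char 3's range; it's byte 2 of F3 B1 81 8F = 0xB1.

0xB1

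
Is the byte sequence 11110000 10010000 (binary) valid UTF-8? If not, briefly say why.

Leading byte 0xF0 = 11110000 → 4-byte form, but only 2 bytes are present.

invalid (sequence truncated)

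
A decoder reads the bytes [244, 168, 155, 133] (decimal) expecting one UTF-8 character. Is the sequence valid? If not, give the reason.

Leading byte 0xF4 = 11110100 → 4-byte form.
Payload = 0x1286C5, which exceeds U+10FFFF, the maximum Unicode code point. (Leading bytes F5–FF, or F4 followed by ≥ 0x90, are invalid.)

invalid (encodes a value above U+10FFFF)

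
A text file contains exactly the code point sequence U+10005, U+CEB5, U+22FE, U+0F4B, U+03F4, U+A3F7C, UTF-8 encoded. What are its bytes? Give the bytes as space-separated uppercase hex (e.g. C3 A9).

U+10005: 4-byte form → F0 90 80 85.
U+CEB5: 3-byte form → EC BA B5.
U+22FE: 3-byte form → E2 8B BE.
U+0F4B: 3-byte form → E0 BD 8B.
U+03F4: 2-byte form → CF B4.
U+A3F7C: 4-byte form → F2 A3 BD BC.
Concatenated (19 bytes): F0 90 80 85 EC BA B5 E2 8B BE E0 BD 8B CF B4 F2 A3 BD BC.

F0 90 80 85 EC BA B5 E2 8B BE E0 BD 8B CF B4 F2 A3 BD BC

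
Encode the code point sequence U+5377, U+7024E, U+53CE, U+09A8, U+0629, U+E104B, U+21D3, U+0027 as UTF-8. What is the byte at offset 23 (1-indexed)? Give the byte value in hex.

1-indexed offset 23 is 0-indexed offset 22.
U+5377 → 3-byte form E5 8D B7 at offsets 0–2.
U+7024E → 4-byte form F1 B0 89 8E at offsets 3–6.
U+53CE → 3-byte form E5 8F 8E at offsets 7–9.
U+09A8 → 3-byte form E0 A6 A8 at offsets 10–12.
U+0629 → 2-byte form D8 A9 at offsets 13–14.
U+E104B → 4-byte form F3 A1 81 8B at offsets 15–18.
U+21D3 → 3-byte form E2 87 93 at offsets 19–21.
U+0027 → 1-byte form 27 at offsets 22–22.
Offset 22 falls in char 8's range; it's byte 1 of 27 = 0x27.

0x27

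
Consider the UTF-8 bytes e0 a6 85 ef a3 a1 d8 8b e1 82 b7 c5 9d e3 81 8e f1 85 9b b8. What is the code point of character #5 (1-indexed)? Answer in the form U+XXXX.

U+015D

Offset 0: leading byte 0xE0 = 11100000 → 3-byte char #1 = E0 A6 85.
Offset 3: leading byte 0xEF = 11101111 → 3-byte char #2 = EF A3 A1.
Offset 6: leading byte 0xD8 = 11011000 → 2-byte char #3 = D8 8B.
Offset 8: leading byte 0xE1 = 11100001 → 3-byte char #4 = E1 82 B7.
Offset 11: leading byte 0xC5 = 11000101 → 2-byte char #5 = C5 9D.
Leading byte 0xC5 = 11000101 matches 110xxxxx → 2-byte sequence.
Byte 1: 0xC5 = 11000101, payload 00101 (5 bits).
Byte 2: 0x9D = 10011101 (10xxxxxx ✓), payload 011101.
Concatenate: 00101011101 = 0x15D (11 bits → U+015D).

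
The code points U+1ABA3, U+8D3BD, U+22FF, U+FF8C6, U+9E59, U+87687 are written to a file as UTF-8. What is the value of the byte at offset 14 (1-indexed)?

1-indexed offset 14 is 0-indexed offset 13.
U+1ABA3 → 4-byte form F0 9A AE A3 at offsets 0–3.
U+8D3BD → 4-byte form F2 8D 8E BD at offsets 4–7.
U+22FF → 3-byte form E2 8B BF at offsets 8–10.
U+FF8C6 → 4-byte form F3 BF A3 86 at offsets 11–14.
Offset 13 falls in char 4's range; it's byte 3 of F3 BF A3 86 = 0xA3.

0xA3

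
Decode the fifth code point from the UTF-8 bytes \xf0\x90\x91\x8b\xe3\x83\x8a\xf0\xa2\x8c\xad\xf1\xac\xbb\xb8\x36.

U+0036

Offset 0: leading byte 0xF0 = 11110000 → 4-byte char #1 = F0 90 91 8B.
Offset 4: leading byte 0xE3 = 11100011 → 3-byte char #2 = E3 83 8A.
Offset 7: leading byte 0xF0 = 11110000 → 4-byte char #3 = F0 A2 8C AD.
Offset 11: leading byte 0xF1 = 11110001 → 4-byte char #4 = F1 AC BB B8.
Offset 15: leading byte 0x36 = 00110110 → 1-byte char #5 = 36.
Leading byte 0x36 = 00110110 matches 0xxxxxxx → 1-byte sequence.
Byte 1: 0x36 = 00110110, payload 0110110 (7 bits).
Concatenate: 0110110 = 0x36 (7 bits → U+0036).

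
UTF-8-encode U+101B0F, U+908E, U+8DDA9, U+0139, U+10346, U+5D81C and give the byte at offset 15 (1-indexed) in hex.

1-indexed offset 15 is 0-indexed offset 14.
U+101B0F → 4-byte form F4 81 AC 8F at offsets 0–3.
U+908E → 3-byte form E9 82 8E at offsets 4–6.
U+8DDA9 → 4-byte form F2 8D B6 A9 at offsets 7–10.
U+0139 → 2-byte form C4 B9 at offsets 11–12.
U+10346 → 4-byte form F0 90 8D 86 at offsets 13–16.
Offset 14 falls in char 5's range; it's byte 2 of F0 90 8D 86 = 0x90.

0x90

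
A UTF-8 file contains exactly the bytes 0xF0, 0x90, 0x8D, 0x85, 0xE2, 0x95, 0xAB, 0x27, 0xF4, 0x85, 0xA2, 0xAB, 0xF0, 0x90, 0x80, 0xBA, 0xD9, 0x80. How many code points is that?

6

Byte at offset 0: 0xF0 = 11110000 → 4-byte char (#1). Advance 4.
Byte at offset 4: 0xE2 = 11100010 → 3-byte char (#2). Advance 3.
Byte at offset 7: 0x27 = 00100111 → 1-byte char (#3). Advance 1.
Byte at offset 8: 0xF4 = 11110100 → 4-byte char (#4). Advance 4.
Byte at offset 12: 0xF0 = 11110000 → 4-byte char (#5). Advance 4.
Byte at offset 16: 0xD9 = 11011001 → 2-byte char (#6). Advance 2.
Reached end at offset 18 after 6 code points.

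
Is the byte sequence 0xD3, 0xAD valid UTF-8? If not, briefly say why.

Leading byte 0xD3 = 11010011 → 2-byte form.
Continuation bytes 0xAD=10101101 all match 10xxxxxx.
Decoded value 0x4ED is ≥ 0x80 (shortest form) and not a surrogate.

valid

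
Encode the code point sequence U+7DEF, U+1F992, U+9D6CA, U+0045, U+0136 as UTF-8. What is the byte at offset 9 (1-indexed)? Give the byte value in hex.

0x9D

1-indexed offset 9 is 0-indexed offset 8.
U+7DEF → 3-byte form E7 B7 AF at offsets 0–2.
U+1F992 → 4-byte form F0 9F A6 92 at offsets 3–6.
U+9D6CA → 4-byte form F2 9D 9B 8A at offsets 7–10.
Offset 8 falls in char 3's range; it's byte 2 of F2 9D 9B 8A = 0x9D.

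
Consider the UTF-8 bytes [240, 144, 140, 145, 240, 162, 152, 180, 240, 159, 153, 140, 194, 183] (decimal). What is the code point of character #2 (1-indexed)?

Offset 0: leading byte 0xF0 = 11110000 → 4-byte char #1 = F0 90 8C 91.
Offset 4: leading byte 0xF0 = 11110000 → 4-byte char #2 = F0 A2 98 B4.
Leading byte 0xF0 = 11110000 matches 11110xxx → 4-byte sequence.
Byte 1: 0xF0 = 11110000, payload 000 (3 bits).
Byte 2: 0xA2 = 10100010 (10xxxxxx ✓), payload 100010.
Byte 3: 0x98 = 10011000 (10xxxxxx ✓), payload 011000.
Byte 4: 0xB4 = 10110100 (10xxxxxx ✓), payload 110100.
Concatenate: 000100010011000110100 = 0x22634 (21 bits → U+22634).

U+22634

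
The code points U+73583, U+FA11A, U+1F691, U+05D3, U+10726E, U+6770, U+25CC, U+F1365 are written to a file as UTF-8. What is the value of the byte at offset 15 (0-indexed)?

U+73583 → 4-byte form F1 B3 96 83 at offsets 0–3.
U+FA11A → 4-byte form F3 BA 84 9A at offsets 4–7.
U+1F691 → 4-byte form F0 9F 9A 91 at offsets 8–11.
U+05D3 → 2-byte form D7 93 at offsets 12–13.
U+10726E → 4-byte form F4 87 89 AE at offsets 14–17.
Offset 15 falls in char 5's range; it's byte 2 of F4 87 89 AE = 0x87.

0x87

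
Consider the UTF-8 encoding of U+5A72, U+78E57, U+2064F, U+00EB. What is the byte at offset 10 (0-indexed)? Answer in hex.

U+5A72 → 3-byte form E5 A9 B2 at offsets 0–2.
U+78E57 → 4-byte form F1 B8 B9 97 at offsets 3–6.
U+2064F → 4-byte form F0 A0 99 8F at offsets 7–10.
Offset 10 falls in char 3's range; it's byte 4 of F0 A0 99 8F = 0x8F.

0x8F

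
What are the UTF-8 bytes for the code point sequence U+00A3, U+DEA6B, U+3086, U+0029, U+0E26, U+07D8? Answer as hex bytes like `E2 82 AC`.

U+00A3: 2-byte form → C2 A3.
U+DEA6B: 4-byte form → F3 9E A9 AB.
U+3086: 3-byte form → E3 82 86.
U+0029: 1-byte form → 29.
U+0E26: 3-byte form → E0 B8 A6.
U+07D8: 2-byte form → DF 98.
Concatenated (15 bytes): C2 A3 F3 9E A9 AB E3 82 86 29 E0 B8 A6 DF 98.

C2 A3 F3 9E A9 AB E3 82 86 29 E0 B8 A6 DF 98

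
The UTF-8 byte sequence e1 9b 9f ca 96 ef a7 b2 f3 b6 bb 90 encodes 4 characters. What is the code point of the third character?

Offset 0: leading byte 0xE1 = 11100001 → 3-byte char #1 = E1 9B 9F.
Offset 3: leading byte 0xCA = 11001010 → 2-byte char #2 = CA 96.
Offset 5: leading byte 0xEF = 11101111 → 3-byte char #3 = EF A7 B2.
Leading byte 0xEF = 11101111 matches 1110xxxx → 3-byte sequence.
Byte 1: 0xEF = 11101111, payload 1111 (4 bits).
Byte 2: 0xA7 = 10100111 (10xxxxxx ✓), payload 100111.
Byte 3: 0xB2 = 10110010 (10xxxxxx ✓), payload 110010.
Concatenate: 1111100111110010 = 0xF9F2 (16 bits → U+F9F2).

U+F9F2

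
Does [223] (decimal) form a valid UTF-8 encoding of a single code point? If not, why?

invalid (sequence truncated)

Leading byte 0xDF = 11011111 → 2-byte form, but only 1 byte is present.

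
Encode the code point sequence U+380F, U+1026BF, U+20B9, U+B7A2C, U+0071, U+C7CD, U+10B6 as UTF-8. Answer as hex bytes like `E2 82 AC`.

E3 A0 8F F4 82 9A BF E2 82 B9 F2 B7 A8 AC 71 EC 9F 8D E1 82 B6

U+380F: 3-byte form → E3 A0 8F.
U+1026BF: 4-byte form → F4 82 9A BF.
U+20B9: 3-byte form → E2 82 B9.
U+B7A2C: 4-byte form → F2 B7 A8 AC.
U+0071: 1-byte form → 71.
U+C7CD: 3-byte form → EC 9F 8D.
U+10B6: 3-byte form → E1 82 B6.
Concatenated (21 bytes): E3 A0 8F F4 82 9A BF E2 82 B9 F2 B7 A8 AC 71 EC 9F 8D E1 82 B6.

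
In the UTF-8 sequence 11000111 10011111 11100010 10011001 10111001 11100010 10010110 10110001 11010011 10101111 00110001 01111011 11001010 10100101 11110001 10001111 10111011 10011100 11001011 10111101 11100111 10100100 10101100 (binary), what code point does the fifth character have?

U+0031

Offset 0: leading byte 0xC7 = 11000111 → 2-byte char #1 = C7 9F.
Offset 2: leading byte 0xE2 = 11100010 → 3-byte char #2 = E2 99 B9.
Offset 5: leading byte 0xE2 = 11100010 → 3-byte char #3 = E2 96 B1.
Offset 8: leading byte 0xD3 = 11010011 → 2-byte char #4 = D3 AF.
Offset 10: leading byte 0x31 = 00110001 → 1-byte char #5 = 31.
Leading byte 0x31 = 00110001 matches 0xxxxxxx → 1-byte sequence.
Byte 1: 0x31 = 00110001, payload 0110001 (7 bits).
Concatenate: 0110001 = 0x31 (7 bits → U+0031).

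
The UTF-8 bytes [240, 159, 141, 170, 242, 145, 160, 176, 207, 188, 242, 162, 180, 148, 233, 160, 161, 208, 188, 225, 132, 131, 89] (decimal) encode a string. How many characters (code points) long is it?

Byte at offset 0: 0xF0 = 11110000 → 4-byte char (#1). Advance 4.
Byte at offset 4: 0xF2 = 11110010 → 4-byte char (#2). Advance 4.
Byte at offset 8: 0xCF = 11001111 → 2-byte char (#3). Advance 2.
Byte at offset 10: 0xF2 = 11110010 → 4-byte char (#4). Advance 4.
Byte at offset 14: 0xE9 = 11101001 → 3-byte char (#5). Advance 3.
Byte at offset 17: 0xD0 = 11010000 → 2-byte char (#6). Advance 2.
Byte at offset 19: 0xE1 = 11100001 → 3-byte char (#7). Advance 3.
Byte at offset 22: 0x59 = 01011001 → 1-byte char (#8). Advance 1.
Reached end at offset 23 after 8 code points.

8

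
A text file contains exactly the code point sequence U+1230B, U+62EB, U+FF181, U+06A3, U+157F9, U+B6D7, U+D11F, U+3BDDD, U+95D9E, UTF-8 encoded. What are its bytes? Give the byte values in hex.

U+1230B: 4-byte form → F0 92 8C 8B.
U+62EB: 3-byte form → E6 8B AB.
U+FF181: 4-byte form → F3 BF 86 81.
U+06A3: 2-byte form → DA A3.
U+157F9: 4-byte form → F0 95 9F B9.
U+B6D7: 3-byte form → EB 9B 97.
U+D11F: 3-byte form → ED 84 9F.
U+3BDDD: 4-byte form → F0 BB B7 9D.
U+95D9E: 4-byte form → F2 95 B6 9E.
Concatenated (31 bytes): F0 92 8C 8B E6 8B AB F3 BF 86 81 DA A3 F0 95 9F B9 EB 9B 97 ED 84 9F F0 BB B7 9D F2 95 B6 9E.

F0 92 8C 8B E6 8B AB F3 BF 86 81 DA A3 F0 95 9F B9 EB 9B 97 ED 84 9F F0 BB B7 9D F2 95 B6 9E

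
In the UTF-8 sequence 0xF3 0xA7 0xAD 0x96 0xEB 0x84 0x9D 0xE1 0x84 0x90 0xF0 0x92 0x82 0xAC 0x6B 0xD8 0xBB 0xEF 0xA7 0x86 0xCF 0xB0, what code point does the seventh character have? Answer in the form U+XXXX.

Offset 0: leading byte 0xF3 = 11110011 → 4-byte char #1 = F3 A7 AD 96.
Offset 4: leading byte 0xEB = 11101011 → 3-byte char #2 = EB 84 9D.
Offset 7: leading byte 0xE1 = 11100001 → 3-byte char #3 = E1 84 90.
Offset 10: leading byte 0xF0 = 11110000 → 4-byte char #4 = F0 92 82 AC.
Offset 14: leading byte 0x6B = 01101011 → 1-byte char #5 = 6B.
Offset 15: leading byte 0xD8 = 11011000 → 2-byte char #6 = D8 BB.
Offset 17: leading byte 0xEF = 11101111 → 3-byte char #7 = EF A7 86.
Leading byte 0xEF = 11101111 matches 1110xxxx → 3-byte sequence.
Byte 1: 0xEF = 11101111, payload 1111 (4 bits).
Byte 2: 0xA7 = 10100111 (10xxxxxx ✓), payload 100111.
Byte 3: 0x86 = 10000110 (10xxxxxx ✓), payload 000110.
Concatenate: 1111100111000110 = 0xF9C6 (16 bits → U+F9C6).

U+F9C6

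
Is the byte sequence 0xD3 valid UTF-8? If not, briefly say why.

Leading byte 0xD3 = 11010011 → 2-byte form, but only 1 byte is present.

invalid (sequence truncated)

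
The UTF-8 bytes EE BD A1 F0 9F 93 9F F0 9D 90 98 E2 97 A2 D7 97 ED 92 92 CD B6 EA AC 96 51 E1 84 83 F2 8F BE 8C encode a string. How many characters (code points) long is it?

11

Byte at offset 0: 0xEE = 11101110 → 3-byte char (#1). Advance 3.
Byte at offset 3: 0xF0 = 11110000 → 4-byte char (#2). Advance 4.
Byte at offset 7: 0xF0 = 11110000 → 4-byte char (#3). Advance 4.
Byte at offset 11: 0xE2 = 11100010 → 3-byte char (#4). Advance 3.
Byte at offset 14: 0xD7 = 11010111 → 2-byte char (#5). Advance 2.
Byte at offset 16: 0xED = 11101101 → 3-byte char (#6). Advance 3.
Byte at offset 19: 0xCD = 11001101 → 2-byte char (#7). Advance 2.
Byte at offset 21: 0xEA = 11101010 → 3-byte char (#8). Advance 3.
Byte at offset 24: 0x51 = 01010001 → 1-byte char (#9). Advance 1.
Byte at offset 25: 0xE1 = 11100001 → 3-byte char (#10). Advance 3.
Byte at offset 28: 0xF2 = 11110010 → 4-byte char (#11). Advance 4.
Reached end at offset 32 after 11 code points.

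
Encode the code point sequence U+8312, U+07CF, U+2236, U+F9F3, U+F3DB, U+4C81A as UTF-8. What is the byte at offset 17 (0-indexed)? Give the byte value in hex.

U+8312 → 3-byte form E8 8C 92 at offsets 0–2.
U+07CF → 2-byte form DF 8F at offsets 3–4.
U+2236 → 3-byte form E2 88 B6 at offsets 5–7.
U+F9F3 → 3-byte form EF A7 B3 at offsets 8–10.
U+F3DB → 3-byte form EF 8F 9B at offsets 11–13.
U+4C81A → 4-byte form F1 8C A0 9A at offsets 14–17.
Offset 17 falls in char 6's range; it's byte 4 of F1 8C A0 9A = 0x9A.

0x9A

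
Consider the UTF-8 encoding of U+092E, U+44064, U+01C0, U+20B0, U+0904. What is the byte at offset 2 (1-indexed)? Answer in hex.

1-indexed offset 2 is 0-indexed offset 1.
U+092E → 3-byte form E0 A4 AE at offsets 0–2.
Offset 1 falls in char 1's range; it's byte 2 of E0 A4 AE = 0xA4.

0xA4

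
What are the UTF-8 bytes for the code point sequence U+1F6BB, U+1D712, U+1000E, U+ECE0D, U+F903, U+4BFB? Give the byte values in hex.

U+1F6BB: 4-byte form → F0 9F 9A BB.
U+1D712: 4-byte form → F0 9D 9C 92.
U+1000E: 4-byte form → F0 90 80 8E.
U+ECE0D: 4-byte form → F3 AC B8 8D.
U+F903: 3-byte form → EF A4 83.
U+4BFB: 3-byte form → E4 AF BB.
Concatenated (22 bytes): F0 9F 9A BB F0 9D 9C 92 F0 90 80 8E F3 AC B8 8D EF A4 83 E4 AF BB.

F0 9F 9A BB F0 9D 9C 92 F0 90 80 8E F3 AC B8 8D EF A4 83 E4 AF BB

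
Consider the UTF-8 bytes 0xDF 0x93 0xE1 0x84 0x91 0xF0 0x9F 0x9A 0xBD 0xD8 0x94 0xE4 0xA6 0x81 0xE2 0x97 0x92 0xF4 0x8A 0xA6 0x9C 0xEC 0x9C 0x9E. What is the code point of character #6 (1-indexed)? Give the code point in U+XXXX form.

U+25D2

Offset 0: leading byte 0xDF = 11011111 → 2-byte char #1 = DF 93.
Offset 2: leading byte 0xE1 = 11100001 → 3-byte char #2 = E1 84 91.
Offset 5: leading byte 0xF0 = 11110000 → 4-byte char #3 = F0 9F 9A BD.
Offset 9: leading byte 0xD8 = 11011000 → 2-byte char #4 = D8 94.
Offset 11: leading byte 0xE4 = 11100100 → 3-byte char #5 = E4 A6 81.
Offset 14: leading byte 0xE2 = 11100010 → 3-byte char #6 = E2 97 92.
Leading byte 0xE2 = 11100010 matches 1110xxxx → 3-byte sequence.
Byte 1: 0xE2 = 11100010, payload 0010 (4 bits).
Byte 2: 0x97 = 10010111 (10xxxxxx ✓), payload 010111.
Byte 3: 0x92 = 10010010 (10xxxxxx ✓), payload 010010.
Concatenate: 0010010111010010 = 0x25D2 (16 bits → U+25D2).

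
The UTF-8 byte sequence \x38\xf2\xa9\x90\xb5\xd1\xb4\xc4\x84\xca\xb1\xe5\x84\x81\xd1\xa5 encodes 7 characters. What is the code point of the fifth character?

U+02B1

Offset 0: leading byte 0x38 = 00111000 → 1-byte char #1 = 38.
Offset 1: leading byte 0xF2 = 11110010 → 4-byte char #2 = F2 A9 90 B5.
Offset 5: leading byte 0xD1 = 11010001 → 2-byte char #3 = D1 B4.
Offset 7: leading byte 0xC4 = 11000100 → 2-byte char #4 = C4 84.
Offset 9: leading byte 0xCA = 11001010 → 2-byte char #5 = CA B1.
Leading byte 0xCA = 11001010 matches 110xxxxx → 2-byte sequence.
Byte 1: 0xCA = 11001010, payload 01010 (5 bits).
Byte 2: 0xB1 = 10110001 (10xxxxxx ✓), payload 110001.
Concatenate: 01010110001 = 0x2B1 (11 bits → U+02B1).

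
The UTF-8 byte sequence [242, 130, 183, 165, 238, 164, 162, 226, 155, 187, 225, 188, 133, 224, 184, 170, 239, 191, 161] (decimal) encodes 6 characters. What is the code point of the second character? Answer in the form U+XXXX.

Offset 0: leading byte 0xF2 = 11110010 → 4-byte char #1 = F2 82 B7 A5.
Offset 4: leading byte 0xEE = 11101110 → 3-byte char #2 = EE A4 A2.
Leading byte 0xEE = 11101110 matches 1110xxxx → 3-byte sequence.
Byte 1: 0xEE = 11101110, payload 1110 (4 bits).
Byte 2: 0xA4 = 10100100 (10xxxxxx ✓), payload 100100.
Byte 3: 0xA2 = 10100010 (10xxxxxx ✓), payload 100010.
Concatenate: 1110100100100010 = 0xE922 (16 bits → U+E922).

U+E922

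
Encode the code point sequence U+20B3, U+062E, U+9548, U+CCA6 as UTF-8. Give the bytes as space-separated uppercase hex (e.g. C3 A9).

E2 82 B3 D8 AE E9 95 88 EC B2 A6

U+20B3: 3-byte form → E2 82 B3.
U+062E: 2-byte form → D8 AE.
U+9548: 3-byte form → E9 95 88.
U+CCA6: 3-byte form → EC B2 A6.
Concatenated (11 bytes): E2 82 B3 D8 AE E9 95 88 EC B2 A6.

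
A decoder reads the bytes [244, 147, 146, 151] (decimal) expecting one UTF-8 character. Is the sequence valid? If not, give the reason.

Leading byte 0xF4 = 11110100 → 4-byte form.
Payload = 0x113497, which exceeds U+10FFFF, the maximum Unicode code point. (Leading bytes F5–FF, or F4 followed by ≥ 0x90, are invalid.)

invalid (encodes a value above U+10FFFF)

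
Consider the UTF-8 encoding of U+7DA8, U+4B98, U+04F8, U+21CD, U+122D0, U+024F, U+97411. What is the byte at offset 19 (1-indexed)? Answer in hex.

1-indexed offset 19 is 0-indexed offset 18.
U+7DA8 → 3-byte form E7 B6 A8 at offsets 0–2.
U+4B98 → 3-byte form E4 AE 98 at offsets 3–5.
U+04F8 → 2-byte form D3 B8 at offsets 6–7.
U+21CD → 3-byte form E2 87 8D at offsets 8–10.
U+122D0 → 4-byte form F0 92 8B 90 at offsets 11–14.
U+024F → 2-byte form C9 8F at offsets 15–16.
U+97411 → 4-byte form F2 97 90 91 at offsets 17–20.
Offset 18 falls in char 7's range; it's byte 2 of F2 97 90 91 = 0x97.

0x97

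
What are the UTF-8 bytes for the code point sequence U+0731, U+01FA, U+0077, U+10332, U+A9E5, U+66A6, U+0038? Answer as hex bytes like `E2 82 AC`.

DC B1 C7 BA 77 F0 90 8C B2 EA A7 A5 E6 9A A6 38

U+0731: 2-byte form → DC B1.
U+01FA: 2-byte form → C7 BA.
U+0077: 1-byte form → 77.
U+10332: 4-byte form → F0 90 8C B2.
U+A9E5: 3-byte form → EA A7 A5.
U+66A6: 3-byte form → E6 9A A6.
U+0038: 1-byte form → 38.
Concatenated (16 bytes): DC B1 C7 BA 77 F0 90 8C B2 EA A7 A5 E6 9A A6 38.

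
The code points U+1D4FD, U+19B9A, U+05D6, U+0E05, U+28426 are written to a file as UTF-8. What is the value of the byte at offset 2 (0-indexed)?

U+1D4FD → 4-byte form F0 9D 93 BD at offsets 0–3.
Offset 2 falls in char 1's range; it's byte 3 of F0 9D 93 BD = 0x93.

0x93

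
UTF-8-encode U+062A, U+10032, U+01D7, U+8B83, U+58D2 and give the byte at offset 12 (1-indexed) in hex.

1-indexed offset 12 is 0-indexed offset 11.
U+062A → 2-byte form D8 AA at offsets 0–1.
U+10032 → 4-byte form F0 90 80 B2 at offsets 2–5.
U+01D7 → 2-byte form C7 97 at offsets 6–7.
U+8B83 → 3-byte form E8 AE 83 at offsets 8–10.
U+58D2 → 3-byte form E5 A3 92 at offsets 11–13.
Offset 11 falls in char 5's range; it's byte 1 of E5 A3 92 = 0xE5.

0xE5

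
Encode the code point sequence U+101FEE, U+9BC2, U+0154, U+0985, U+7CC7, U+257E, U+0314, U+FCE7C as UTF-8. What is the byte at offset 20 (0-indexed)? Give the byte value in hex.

0xF3

U+101FEE → 4-byte form F4 81 BF AE at offsets 0–3.
U+9BC2 → 3-byte form E9 AF 82 at offsets 4–6.
U+0154 → 2-byte form C5 94 at offsets 7–8.
U+0985 → 3-byte form E0 A6 85 at offsets 9–11.
U+7CC7 → 3-byte form E7 B3 87 at offsets 12–14.
U+257E → 3-byte form E2 95 BE at offsets 15–17.
U+0314 → 2-byte form CC 94 at offsets 18–19.
U+FCE7C → 4-byte form F3 BC B9 BC at offsets 20–23.
Offset 20 falls in char 8's range; it's byte 1 of F3 BC B9 BC = 0xF3.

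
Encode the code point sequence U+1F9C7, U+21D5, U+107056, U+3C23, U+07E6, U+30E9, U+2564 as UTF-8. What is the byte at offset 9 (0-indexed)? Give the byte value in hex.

0x81

U+1F9C7 → 4-byte form F0 9F A7 87 at offsets 0–3.
U+21D5 → 3-byte form E2 87 95 at offsets 4–6.
U+107056 → 4-byte form F4 87 81 96 at offsets 7–10.
Offset 9 falls in char 3's range; it's byte 3 of F4 87 81 96 = 0x81.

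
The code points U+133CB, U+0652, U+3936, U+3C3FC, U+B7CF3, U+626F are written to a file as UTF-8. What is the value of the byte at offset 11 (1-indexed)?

0xBC

1-indexed offset 11 is 0-indexed offset 10.
U+133CB → 4-byte form F0 93 8F 8B at offsets 0–3.
U+0652 → 2-byte form D9 92 at offsets 4–5.
U+3936 → 3-byte form E3 A4 B6 at offsets 6–8.
U+3C3FC → 4-byte form F0 BC 8F BC at offsets 9–12.
Offset 10 falls in char 4's range; it's byte 2 of F0 BC 8F BC = 0xBC.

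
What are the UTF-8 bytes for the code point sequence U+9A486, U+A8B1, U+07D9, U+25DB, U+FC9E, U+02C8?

U+9A486: 4-byte form → F2 9A 92 86.
U+A8B1: 3-byte form → EA A2 B1.
U+07D9: 2-byte form → DF 99.
U+25DB: 3-byte form → E2 97 9B.
U+FC9E: 3-byte form → EF B2 9E.
U+02C8: 2-byte form → CB 88.
Concatenated (17 bytes): F2 9A 92 86 EA A2 B1 DF 99 E2 97 9B EF B2 9E CB 88.

F2 9A 92 86 EA A2 B1 DF 99 E2 97 9B EF B2 9E CB 88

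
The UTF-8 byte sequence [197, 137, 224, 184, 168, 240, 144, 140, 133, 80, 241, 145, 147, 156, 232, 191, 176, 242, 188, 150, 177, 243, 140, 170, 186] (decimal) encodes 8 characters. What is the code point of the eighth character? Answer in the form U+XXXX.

Offset 0: leading byte 0xC5 = 11000101 → 2-byte char #1 = C5 89.
Offset 2: leading byte 0xE0 = 11100000 → 3-byte char #2 = E0 B8 A8.
Offset 5: leading byte 0xF0 = 11110000 → 4-byte char #3 = F0 90 8C 85.
Offset 9: leading byte 0x50 = 01010000 → 1-byte char #4 = 50.
Offset 10: leading byte 0xF1 = 11110001 → 4-byte char #5 = F1 91 93 9C.
Offset 14: leading byte 0xE8 = 11101000 → 3-byte char #6 = E8 BF B0.
Offset 17: leading byte 0xF2 = 11110010 → 4-byte char #7 = F2 BC 96 B1.
Offset 21: leading byte 0xF3 = 11110011 → 4-byte char #8 = F3 8C AA BA.
Leading byte 0xF3 = 11110011 matches 11110xxx → 4-byte sequence.
Byte 1: 0xF3 = 11110011, payload 011 (3 bits).
Byte 2: 0x8C = 10001100 (10xxxxxx ✓), payload 001100.
Byte 3: 0xAA = 10101010 (10xxxxxx ✓), payload 101010.
Byte 4: 0xBA = 10111010 (10xxxxxx ✓), payload 111010.
Concatenate: 011001100101010111010 = 0xCCABA (21 bits → U+CCABA).

U+CCABA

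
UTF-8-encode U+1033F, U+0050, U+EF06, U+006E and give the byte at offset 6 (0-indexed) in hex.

0xBC

U+1033F → 4-byte form F0 90 8C BF at offsets 0–3.
U+0050 → 1-byte form 50 at offsets 4–4.
U+EF06 → 3-byte form EE BC 86 at offsets 5–7.
Offset 6 falls in char 3's range; it's byte 2 of EE BC 86 = 0xBC.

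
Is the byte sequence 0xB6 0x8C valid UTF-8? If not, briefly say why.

invalid (continuation byte with no leading byte)

Byte 0xB6 = 10110110 has the form 10xxxxxx — a continuation byte — but there is no preceding leading byte.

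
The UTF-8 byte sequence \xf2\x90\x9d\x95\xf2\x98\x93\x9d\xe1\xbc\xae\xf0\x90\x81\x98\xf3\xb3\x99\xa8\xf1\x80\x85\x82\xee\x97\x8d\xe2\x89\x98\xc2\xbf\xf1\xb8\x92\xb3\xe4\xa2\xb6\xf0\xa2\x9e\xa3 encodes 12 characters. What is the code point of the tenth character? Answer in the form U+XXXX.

U+784B3

Offset 0: leading byte 0xF2 = 11110010 → 4-byte char #1 = F2 90 9D 95.
Offset 4: leading byte 0xF2 = 11110010 → 4-byte char #2 = F2 98 93 9D.
Offset 8: leading byte 0xE1 = 11100001 → 3-byte char #3 = E1 BC AE.
Offset 11: leading byte 0xF0 = 11110000 → 4-byte char #4 = F0 90 81 98.
Offset 15: leading byte 0xF3 = 11110011 → 4-byte char #5 = F3 B3 99 A8.
Offset 19: leading byte 0xF1 = 11110001 → 4-byte char #6 = F1 80 85 82.
Offset 23: leading byte 0xEE = 11101110 → 3-byte char #7 = EE 97 8D.
Offset 26: leading byte 0xE2 = 11100010 → 3-byte char #8 = E2 89 98.
Offset 29: leading byte 0xC2 = 11000010 → 2-byte char #9 = C2 BF.
Offset 31: leading byte 0xF1 = 11110001 → 4-byte char #10 = F1 B8 92 B3.
Leading byte 0xF1 = 11110001 matches 11110xxx → 4-byte sequence.
Byte 1: 0xF1 = 11110001, payload 001 (3 bits).
Byte 2: 0xB8 = 10111000 (10xxxxxx ✓), payload 111000.
Byte 3: 0x92 = 10010010 (10xxxxxx ✓), payload 010010.
Byte 4: 0xB3 = 10110011 (10xxxxxx ✓), payload 110011.
Concatenate: 001111000010010110011 = 0x784B3 (21 bits → U+784B3).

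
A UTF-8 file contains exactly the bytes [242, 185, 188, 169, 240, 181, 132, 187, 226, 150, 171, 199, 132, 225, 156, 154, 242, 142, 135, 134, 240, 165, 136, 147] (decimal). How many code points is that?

7

Byte at offset 0: 0xF2 = 11110010 → 4-byte char (#1). Advance 4.
Byte at offset 4: 0xF0 = 11110000 → 4-byte char (#2). Advance 4.
Byte at offset 8: 0xE2 = 11100010 → 3-byte char (#3). Advance 3.
Byte at offset 11: 0xC7 = 11000111 → 2-byte char (#4). Advance 2.
Byte at offset 13: 0xE1 = 11100001 → 3-byte char (#5). Advance 3.
Byte at offset 16: 0xF2 = 11110010 → 4-byte char (#6). Advance 4.
Byte at offset 20: 0xF0 = 11110000 → 4-byte char (#7). Advance 4.
Reached end at offset 24 after 7 code points.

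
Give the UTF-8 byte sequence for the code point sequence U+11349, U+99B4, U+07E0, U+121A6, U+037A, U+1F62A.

F0 91 8D 89 E9 A6 B4 DF A0 F0 92 86 A6 CD BA F0 9F 98 AA

U+11349: 4-byte form → F0 91 8D 89.
U+99B4: 3-byte form → E9 A6 B4.
U+07E0: 2-byte form → DF A0.
U+121A6: 4-byte form → F0 92 86 A6.
U+037A: 2-byte form → CD BA.
U+1F62A: 4-byte form → F0 9F 98 AA.
Concatenated (19 bytes): F0 91 8D 89 E9 A6 B4 DF A0 F0 92 86 A6 CD BA F0 9F 98 AA.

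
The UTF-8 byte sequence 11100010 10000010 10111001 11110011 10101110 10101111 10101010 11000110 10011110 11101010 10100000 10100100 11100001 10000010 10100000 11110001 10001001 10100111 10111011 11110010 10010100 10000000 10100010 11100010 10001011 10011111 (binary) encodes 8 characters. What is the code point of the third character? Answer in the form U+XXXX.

Offset 0: leading byte 0xE2 = 11100010 → 3-byte char #1 = E2 82 B9.
Offset 3: leading byte 0xF3 = 11110011 → 4-byte char #2 = F3 AE AF AA.
Offset 7: leading byte 0xC6 = 11000110 → 2-byte char #3 = C6 9E.
Leading byte 0xC6 = 11000110 matches 110xxxxx → 2-byte sequence.
Byte 1: 0xC6 = 11000110, payload 00110 (5 bits).
Byte 2: 0x9E = 10011110 (10xxxxxx ✓), payload 011110.
Concatenate: 00110011110 = 0x19E (11 bits → U+019E).

U+019E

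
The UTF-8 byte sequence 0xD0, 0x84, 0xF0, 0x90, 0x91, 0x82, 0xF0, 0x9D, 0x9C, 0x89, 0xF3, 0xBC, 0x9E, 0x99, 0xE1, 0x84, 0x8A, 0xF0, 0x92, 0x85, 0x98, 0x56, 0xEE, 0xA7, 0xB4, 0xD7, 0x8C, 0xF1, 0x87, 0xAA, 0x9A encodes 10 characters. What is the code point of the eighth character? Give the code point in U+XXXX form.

Offset 0: leading byte 0xD0 = 11010000 → 2-byte char #1 = D0 84.
Offset 2: leading byte 0xF0 = 11110000 → 4-byte char #2 = F0 90 91 82.
Offset 6: leading byte 0xF0 = 11110000 → 4-byte char #3 = F0 9D 9C 89.
Offset 10: leading byte 0xF3 = 11110011 → 4-byte char #4 = F3 BC 9E 99.
Offset 14: leading byte 0xE1 = 11100001 → 3-byte char #5 = E1 84 8A.
Offset 17: leading byte 0xF0 = 11110000 → 4-byte char #6 = F0 92 85 98.
Offset 21: leading byte 0x56 = 01010110 → 1-byte char #7 = 56.
Offset 22: leading byte 0xEE = 11101110 → 3-byte char #8 = EE A7 B4.
Leading byte 0xEE = 11101110 matches 1110xxxx → 3-byte sequence.
Byte 1: 0xEE = 11101110, payload 1110 (4 bits).
Byte 2: 0xA7 = 10100111 (10xxxxxx ✓), payload 100111.
Byte 3: 0xB4 = 10110100 (10xxxxxx ✓), payload 110100.
Concatenate: 1110100111110100 = 0xE9F4 (16 bits → U+E9F4).

U+E9F4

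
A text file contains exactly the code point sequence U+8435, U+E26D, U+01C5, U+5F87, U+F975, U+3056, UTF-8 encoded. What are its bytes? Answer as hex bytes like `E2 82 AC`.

U+8435: 3-byte form → E8 90 B5.
U+E26D: 3-byte form → EE 89 AD.
U+01C5: 2-byte form → C7 85.
U+5F87: 3-byte form → E5 BE 87.
U+F975: 3-byte form → EF A5 B5.
U+3056: 3-byte form → E3 81 96.
Concatenated (17 bytes): E8 90 B5 EE 89 AD C7 85 E5 BE 87 EF A5 B5 E3 81 96.

E8 90 B5 EE 89 AD C7 85 E5 BE 87 EF A5 B5 E3 81 96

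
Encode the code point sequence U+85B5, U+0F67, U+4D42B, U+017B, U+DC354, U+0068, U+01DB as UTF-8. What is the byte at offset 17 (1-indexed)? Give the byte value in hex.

0x68

1-indexed offset 17 is 0-indexed offset 16.
U+85B5 → 3-byte form E8 96 B5 at offsets 0–2.
U+0F67 → 3-byte form E0 BD A7 at offsets 3–5.
U+4D42B → 4-byte form F1 8D 90 AB at offsets 6–9.
U+017B → 2-byte form C5 BB at offsets 10–11.
U+DC354 → 4-byte form F3 9C 8D 94 at offsets 12–15.
U+0068 → 1-byte form 68 at offsets 16–16.
Offset 16 falls in char 6's range; it's byte 1 of 68 = 0x68.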